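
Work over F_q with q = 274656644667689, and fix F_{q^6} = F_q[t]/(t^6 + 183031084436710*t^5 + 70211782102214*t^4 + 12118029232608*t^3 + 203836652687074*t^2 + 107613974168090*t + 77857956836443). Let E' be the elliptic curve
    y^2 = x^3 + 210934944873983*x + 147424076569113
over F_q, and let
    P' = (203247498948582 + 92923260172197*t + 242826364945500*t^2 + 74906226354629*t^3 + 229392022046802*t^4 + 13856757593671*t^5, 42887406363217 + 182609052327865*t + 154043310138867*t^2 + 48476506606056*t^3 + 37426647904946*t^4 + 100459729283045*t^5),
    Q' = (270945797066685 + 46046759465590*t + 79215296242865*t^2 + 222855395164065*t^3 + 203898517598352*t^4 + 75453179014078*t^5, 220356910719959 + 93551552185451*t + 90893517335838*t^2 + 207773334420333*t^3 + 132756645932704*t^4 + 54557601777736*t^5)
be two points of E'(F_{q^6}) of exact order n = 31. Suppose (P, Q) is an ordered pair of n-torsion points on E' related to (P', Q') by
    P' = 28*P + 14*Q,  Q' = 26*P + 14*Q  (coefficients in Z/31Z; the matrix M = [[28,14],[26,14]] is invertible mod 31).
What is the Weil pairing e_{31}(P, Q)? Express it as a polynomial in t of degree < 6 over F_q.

Since e_{31}(P,P)=e_{31}(Q,Q)=1 and e_{31}(Q,P)=e_{31}(P,Q)^{-1}, expanding e_{31}(28*P + 14*Q,26*P + 14*Q) leaves e(P,Q)^det(M).
Hence e(P,Q) = e(P',Q')^{10} where 10 = 28^{-1} mod 31.
5-bit Miller (11111) on E'/F_{274656644667689} with a'=210934944873983, b'=147424076569113: accumulate tangent/chord ratios at Q'+S and P'+S'.
So e_{31}(P',Q') = 14534298385075 + 148109923805876*t + 260908712875120*t^2 + 198989123880068*t^3 + 23231291845061*t^4 + 722115939108*t^5.
e_{31}(P,Q) = (14534298385075 + 148109923805876*t + 260908712875120*t^2 + 198989123880068*t^3 + 23231291845061*t^4 + 722115939108*t^5)^{10} = 165897039174572 + 103867727469105*t + 253379701963730*t^2 + 7256830460038*t^3 + 23583208359225*t^4 + 51284327344281*t^5.

165897039174572 + 103867727469105*t + 253379701963730*t^2 + 7256830460038*t^3 + 23583208359225*t^4 + 51284327344281*t^5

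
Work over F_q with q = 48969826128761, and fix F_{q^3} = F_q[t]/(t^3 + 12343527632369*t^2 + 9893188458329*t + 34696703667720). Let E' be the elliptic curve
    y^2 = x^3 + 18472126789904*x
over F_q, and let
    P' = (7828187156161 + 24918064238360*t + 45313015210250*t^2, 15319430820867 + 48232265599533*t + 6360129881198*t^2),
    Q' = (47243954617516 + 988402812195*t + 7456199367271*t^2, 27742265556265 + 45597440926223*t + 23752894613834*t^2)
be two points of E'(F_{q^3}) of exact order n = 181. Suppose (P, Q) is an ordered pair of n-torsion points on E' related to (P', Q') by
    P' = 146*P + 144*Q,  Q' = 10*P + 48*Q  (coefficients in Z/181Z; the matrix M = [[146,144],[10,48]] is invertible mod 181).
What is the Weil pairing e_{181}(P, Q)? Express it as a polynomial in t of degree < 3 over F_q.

e_{181} is bilinear + alternating on E[181], so e_{181}(146*P + 144*Q, 10*P + 48*Q) = e_{181}(P,Q)^(146*48-144*10).
Inverting 138 mod 181: 101. Thus e_{181}(P,Q) = e(P',Q')^{101}.
Run Miller on y^2=x^3+18472126789904*x over F_{48969826128761}: ladder 10110101 (8 bits); e = f_P(D_Q)/f_Q(D_P).
The quotient is 21964004317095 + 23104737204450*t + 18295957684182*t^2.
e_{181}(P,Q) = (21964004317095 + 23104737204450*t + 18295957684182*t^2)^{101} = 32010319784791 + 14952690119825*t + 11964860335110*t^2.

32010319784791 + 14952690119825*t + 11964860335110*t^2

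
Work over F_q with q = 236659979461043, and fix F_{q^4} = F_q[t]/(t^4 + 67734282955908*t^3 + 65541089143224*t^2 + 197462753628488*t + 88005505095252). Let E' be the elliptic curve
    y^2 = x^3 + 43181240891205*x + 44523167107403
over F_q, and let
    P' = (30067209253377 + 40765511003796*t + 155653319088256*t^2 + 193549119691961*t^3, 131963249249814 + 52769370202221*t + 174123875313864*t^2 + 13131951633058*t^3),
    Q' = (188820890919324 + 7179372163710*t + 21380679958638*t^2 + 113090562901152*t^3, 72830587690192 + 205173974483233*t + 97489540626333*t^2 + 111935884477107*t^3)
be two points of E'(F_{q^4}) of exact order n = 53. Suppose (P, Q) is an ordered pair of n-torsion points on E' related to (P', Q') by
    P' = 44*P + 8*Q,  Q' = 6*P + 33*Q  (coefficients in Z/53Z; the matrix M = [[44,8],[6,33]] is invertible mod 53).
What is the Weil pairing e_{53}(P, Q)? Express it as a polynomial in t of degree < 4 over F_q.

222880922054253 + 32861599833684*t + 173097408567919*t^2 + 161107016546740*t^3

Alternating bilinearity on E[53] (values in mu_{53} in F_{236659979461043^4}) gives e(P',Q') = e(P,Q)^det(M).
Inverting 26 mod 53: 51. Thus e_{53}(P,Q) = e(P',Q')^{51}.
Run Miller on y^2=x^3+43181240891205*x+44523167107403 over F_{236659979461043}: ladder 110101 (6 bits); e = f_P(D_Q)/f_Q(D_P).
Result: e(P',Q') = 26968661798531 + 60636556084517*t + 47853882171550*t^2 + 34411403658285*t^3.
Raise to 51: e(P,Q) = 222880922054253 + 32861599833684*t + 173097408567919*t^2 + 161107016546740*t^3 in mu_{53}.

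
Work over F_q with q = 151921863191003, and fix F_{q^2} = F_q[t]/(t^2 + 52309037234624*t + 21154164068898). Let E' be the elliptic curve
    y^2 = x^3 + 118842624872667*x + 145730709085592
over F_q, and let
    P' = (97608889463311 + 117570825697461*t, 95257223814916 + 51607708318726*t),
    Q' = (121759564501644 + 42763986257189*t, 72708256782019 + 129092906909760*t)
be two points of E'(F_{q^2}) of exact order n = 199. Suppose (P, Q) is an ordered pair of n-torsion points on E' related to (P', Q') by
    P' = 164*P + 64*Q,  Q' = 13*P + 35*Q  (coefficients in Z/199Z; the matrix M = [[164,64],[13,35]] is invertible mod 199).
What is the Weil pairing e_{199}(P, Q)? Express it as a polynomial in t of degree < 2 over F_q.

95163398087067 + 125316764262367*t

e_{199}(aP+bQ,cP+dQ) = e_{199}(P,Q)^(ad-bc); with (a,b,c,d)=(164,64,13,35) this gives the det-199 law.
Inverting 132 mod 199: 98. Thus e_{199}(P,Q) = e(P',Q')^{98}.
Build f_{199,P'} and f_{199,Q'} via the 8-bit ladder of 199=11000111_2; evaluate at shifted divisors; quotient in F_{151921863191003^2}.
The quotient is 10828326175776 + 31974464959932*t.
Thus e_{199}(P,Q) = 95163398087067 + 125316764262367*t.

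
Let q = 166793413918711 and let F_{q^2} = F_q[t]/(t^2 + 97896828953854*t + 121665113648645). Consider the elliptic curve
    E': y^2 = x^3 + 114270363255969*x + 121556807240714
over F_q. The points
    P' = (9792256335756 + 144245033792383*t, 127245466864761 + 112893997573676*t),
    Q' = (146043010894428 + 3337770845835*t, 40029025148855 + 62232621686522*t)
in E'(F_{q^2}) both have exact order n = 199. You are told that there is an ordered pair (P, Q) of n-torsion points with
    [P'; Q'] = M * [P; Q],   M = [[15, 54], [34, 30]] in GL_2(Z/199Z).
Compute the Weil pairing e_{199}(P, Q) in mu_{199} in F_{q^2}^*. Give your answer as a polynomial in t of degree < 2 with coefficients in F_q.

The 199-Weil pairing on E[199] over F_{166793413918711} is alternating-bilinear: e_{199}(P',Q') = e_{199}(P,Q)^det(M).
So e_{199}(P,Q) = e_{199}(P',Q')^{57}, since 7*57 = 1 mod 199.
n = 199 = (11000111)_2 (8 bits, wt 5); accumulate f_{199,P'}(Q'+S)/f_{199,P'}(S) along the 7-step ladder.
f_P(D_Q)/f_Q(D_P) = 50335734733400 + 10476348850635*t.
e_{199}(P,Q) = (50335734733400 + 10476348850635*t)^{57} = 8190778471411 + 25348720563365*t.

8190778471411 + 25348720563365*t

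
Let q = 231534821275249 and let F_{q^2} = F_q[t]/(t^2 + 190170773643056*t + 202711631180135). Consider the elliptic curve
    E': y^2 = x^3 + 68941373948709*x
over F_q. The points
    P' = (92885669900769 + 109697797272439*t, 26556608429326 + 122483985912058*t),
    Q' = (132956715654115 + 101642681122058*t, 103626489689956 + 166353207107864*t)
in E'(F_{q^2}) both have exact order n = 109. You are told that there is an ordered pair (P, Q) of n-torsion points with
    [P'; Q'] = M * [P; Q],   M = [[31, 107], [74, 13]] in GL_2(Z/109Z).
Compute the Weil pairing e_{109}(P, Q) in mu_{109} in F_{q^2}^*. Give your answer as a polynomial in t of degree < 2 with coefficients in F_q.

121307162500358 + 24365581705325*t

Under M = [[31,107],[74,13]] in GL_2(Z/109), e_{109}(P',Q') = e_{109}(P,Q)^(31*13-107*74 mod 109).
Hence e(P,Q) = e(P',Q')^{91} where 91 = 6^{-1} mod 109.
n = 109 = (1101101)_2 (7 bits, wt 5); accumulate f_{109,P'}(Q'+S)/f_{109,P'}(S) along the 6-step ladder.
e_{109}(P',Q') = 149068703494768 + 145971480090137*t.
Finally e_{109}(P,Q) = 121307162500358 + 24365581705325*t.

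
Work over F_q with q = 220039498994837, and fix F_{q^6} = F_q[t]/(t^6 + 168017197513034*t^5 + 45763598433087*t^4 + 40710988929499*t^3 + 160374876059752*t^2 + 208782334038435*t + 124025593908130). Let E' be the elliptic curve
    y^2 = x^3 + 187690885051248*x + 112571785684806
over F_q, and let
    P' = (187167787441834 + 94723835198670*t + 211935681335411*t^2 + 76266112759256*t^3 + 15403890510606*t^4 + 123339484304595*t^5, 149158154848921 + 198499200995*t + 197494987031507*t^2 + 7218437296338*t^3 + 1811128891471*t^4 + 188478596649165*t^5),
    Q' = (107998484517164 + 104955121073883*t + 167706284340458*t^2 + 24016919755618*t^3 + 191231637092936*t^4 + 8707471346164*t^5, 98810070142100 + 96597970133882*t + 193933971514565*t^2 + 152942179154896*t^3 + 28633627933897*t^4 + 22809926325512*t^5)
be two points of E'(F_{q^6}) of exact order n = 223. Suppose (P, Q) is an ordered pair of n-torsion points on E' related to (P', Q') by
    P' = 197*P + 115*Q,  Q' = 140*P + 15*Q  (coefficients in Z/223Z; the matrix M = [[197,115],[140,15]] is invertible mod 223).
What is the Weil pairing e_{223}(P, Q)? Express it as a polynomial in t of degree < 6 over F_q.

e_{223} is bilinear + alternating on E[223], so e_{223}(197*P + 115*Q, 140*P + 15*Q) = e_{223}(P,Q)^(197*15-115*140).
Hence e(P,Q) = e(P',Q')^{93} where 93 = 12^{-1} mod 223.
Run Miller on y^2=x^3+187690885051248*x+112571785684806 over F_{220039498994837}: ladder 11011111 (8 bits); e = f_P(D_Q)/f_Q(D_P).
f_P(D_Q)/f_Q(D_P) = 207101777154150 + 45330330233618*t + 206698711436864*t^2 + 200339610710413*t^3 + 189933737961167*t^4 + 55973497371712*t^5.
e_{223}(P,Q) = (207101777154150 + 45330330233618*t + 206698711436864*t^2 + 200339610710413*t^3 + 189933737961167*t^4 + 55973497371712*t^5)^{93} = 49434655851837 + 24110294080439*t + 24888721331741*t^2 + 112031113606153*t^3 + 83901252043510*t^4 + 211529229099258*t^5.

49434655851837 + 24110294080439*t + 24888721331741*t^2 + 112031113606153*t^3 + 83901252043510*t^4 + 211529229099258*t^5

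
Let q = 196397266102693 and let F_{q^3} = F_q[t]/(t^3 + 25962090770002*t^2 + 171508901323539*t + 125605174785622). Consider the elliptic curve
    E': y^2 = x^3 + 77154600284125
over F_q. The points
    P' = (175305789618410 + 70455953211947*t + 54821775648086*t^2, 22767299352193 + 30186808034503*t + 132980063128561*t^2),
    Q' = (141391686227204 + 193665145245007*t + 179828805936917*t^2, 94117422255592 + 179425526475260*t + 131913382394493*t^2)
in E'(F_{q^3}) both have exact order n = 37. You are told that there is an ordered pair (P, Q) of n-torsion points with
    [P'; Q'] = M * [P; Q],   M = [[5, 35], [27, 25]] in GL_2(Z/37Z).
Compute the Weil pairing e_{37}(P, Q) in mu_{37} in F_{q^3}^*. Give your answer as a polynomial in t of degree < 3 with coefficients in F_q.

16608232597431 + 122747263541487*t + 46994685456543*t^2

Under M = [[5,35],[27,25]] in GL_2(Z/37), e_{37}(P',Q') = e_{37}(P,Q)^(5*25-35*27 mod 37).
det(M) mod 37 = 31; its inverse in (Z/37)^* is 6 (check: 31*6 mod 37 = 1).
Build f_{37,P'} and f_{37,Q'} via the 6-bit ladder of 37=100101_2; evaluate at shifted divisors; quotient in F_{196397266102693^3}.
So e_{37}(P',Q') = 5742019269531 + 6009182070050*t + 95587063293321*t^2.
Thus e_{37}(P,Q) = 16608232597431 + 122747263541487*t + 46994685456543*t^2.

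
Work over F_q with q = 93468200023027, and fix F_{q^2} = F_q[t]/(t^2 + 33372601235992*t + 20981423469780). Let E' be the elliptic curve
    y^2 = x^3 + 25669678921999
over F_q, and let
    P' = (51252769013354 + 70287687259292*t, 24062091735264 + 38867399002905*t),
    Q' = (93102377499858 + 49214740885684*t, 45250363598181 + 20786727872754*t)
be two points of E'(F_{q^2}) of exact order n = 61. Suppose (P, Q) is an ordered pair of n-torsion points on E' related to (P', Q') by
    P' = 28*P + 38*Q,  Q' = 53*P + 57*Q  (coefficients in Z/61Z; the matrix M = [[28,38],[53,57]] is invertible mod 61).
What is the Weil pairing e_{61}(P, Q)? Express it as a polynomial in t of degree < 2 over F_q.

The 61-Weil pairing on E[61] over F_{93468200023027} is alternating-bilinear: e_{61}(P',Q') = e_{61}(P,Q)^det(M).
Hence e(P,Q) = e(P',Q')^{34} where 34 = 9^{-1} mod 61.
Double-and-add over 111101: 6-1 doublings, 5-1 additions; each step l_{T,T}/v_{2T} or l_{T,P'}/v at Q'+S for random S.
Result: e(P',Q') = 92146047187345 + 6811255304086*t.
(92146047187345 + 6811255304086*t)^{34} mod (93468200023027,f) = 38161343342222 + 24261956732660*t.

38161343342222 + 24261956732660*t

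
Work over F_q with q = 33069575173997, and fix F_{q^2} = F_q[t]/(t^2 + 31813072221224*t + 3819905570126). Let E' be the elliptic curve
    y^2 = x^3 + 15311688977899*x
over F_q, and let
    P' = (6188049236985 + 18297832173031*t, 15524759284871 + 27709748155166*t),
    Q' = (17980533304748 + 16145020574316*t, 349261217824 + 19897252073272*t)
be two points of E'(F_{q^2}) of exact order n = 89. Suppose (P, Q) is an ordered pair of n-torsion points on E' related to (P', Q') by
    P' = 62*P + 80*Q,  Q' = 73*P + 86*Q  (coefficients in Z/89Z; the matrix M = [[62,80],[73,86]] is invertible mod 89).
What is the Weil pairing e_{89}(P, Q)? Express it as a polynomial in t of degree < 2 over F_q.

Since e_{89}(P,P)=e_{89}(Q,Q)=1 and e_{89}(Q,P)=e_{89}(P,Q)^{-1}, expanding e_{89}(62*P + 80*Q,73*P + 86*Q) leaves e(P,Q)^det(M).
62*86 - 80*73 = -508; reduced mod 89: det = 26, inverse 24.
7-bit Miller (1011001) on E'/F_{33069575173997} with a'=15311688977899, b'=0: accumulate tangent/chord ratios at Q'+S and P'+S'.
Result: e(P',Q') = 13005136634337 + 28258134714102*t.
(13005136634337 + 28258134714102*t)^{24} mod (33069575173997,f) = 19377801945867 + 9700369634006*t.

19377801945867 + 9700369634006*t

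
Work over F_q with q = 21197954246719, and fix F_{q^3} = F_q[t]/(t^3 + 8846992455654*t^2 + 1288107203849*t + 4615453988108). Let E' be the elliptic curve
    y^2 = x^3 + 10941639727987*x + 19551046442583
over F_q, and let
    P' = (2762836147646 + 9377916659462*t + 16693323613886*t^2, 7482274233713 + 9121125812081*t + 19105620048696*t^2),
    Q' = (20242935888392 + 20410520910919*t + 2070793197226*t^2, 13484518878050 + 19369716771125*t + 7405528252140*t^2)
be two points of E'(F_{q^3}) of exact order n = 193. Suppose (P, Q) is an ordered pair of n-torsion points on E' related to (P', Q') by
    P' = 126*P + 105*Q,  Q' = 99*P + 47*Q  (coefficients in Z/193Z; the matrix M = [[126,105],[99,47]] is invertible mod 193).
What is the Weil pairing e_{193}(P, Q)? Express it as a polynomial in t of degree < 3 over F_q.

e_{193} is bilinear + alternating on E[193], so e_{193}(126*P + 105*Q, 99*P + 47*Q) = e_{193}(P,Q)^(126*47-105*99).
So e_{193}(P,Q) = e_{193}(P',Q')^{17}, since 159*17 = 1 mod 193.
Double-and-add over 11000001: 8-1 doublings, 3-1 additions; each step l_{T,T}/v_{2T} or l_{T,P'}/v at Q'+S for random S.
Miller gives e_{193}(P',Q') = 3492667378664 + 7521299618688*t + 10793913343319*t^2 in F_{21197954246719^3}.
(3492667378664 + 7521299618688*t + 10793913343319*t^2)^{17} mod (21197954246719,f) = 16418292326459 + 21165792416231*t + 17939002962617*t^2.

16418292326459 + 21165792416231*t + 17939002962617*t^2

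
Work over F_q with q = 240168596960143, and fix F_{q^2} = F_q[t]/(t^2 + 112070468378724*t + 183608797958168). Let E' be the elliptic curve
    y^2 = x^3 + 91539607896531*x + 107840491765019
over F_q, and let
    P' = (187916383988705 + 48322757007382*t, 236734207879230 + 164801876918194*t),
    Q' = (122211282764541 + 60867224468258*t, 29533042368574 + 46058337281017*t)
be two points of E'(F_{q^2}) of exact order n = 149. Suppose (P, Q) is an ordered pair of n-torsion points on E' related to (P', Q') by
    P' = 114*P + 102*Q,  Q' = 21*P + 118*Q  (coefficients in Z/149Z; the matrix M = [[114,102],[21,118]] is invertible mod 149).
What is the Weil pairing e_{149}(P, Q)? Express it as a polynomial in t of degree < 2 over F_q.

e_{149} is bilinear + alternating on E[149], so e_{149}(114*P + 102*Q, 21*P + 118*Q) = e_{149}(P,Q)^(114*118-102*21).
Inverting 135 mod 149: 117. Thus e_{149}(P,Q) = e(P',Q')^{117}.
Miller loop for e_{149} over F_{240168596960143^2}: bits of 149 = 10010101; 7 double steps + 3 add steps, l/v at each.
The quotient is 8886372999828 + 61367639810630*t.
Finally e_{149}(P,Q) = 219660864424537 + 143950510577046*t.

219660864424537 + 143950510577046*t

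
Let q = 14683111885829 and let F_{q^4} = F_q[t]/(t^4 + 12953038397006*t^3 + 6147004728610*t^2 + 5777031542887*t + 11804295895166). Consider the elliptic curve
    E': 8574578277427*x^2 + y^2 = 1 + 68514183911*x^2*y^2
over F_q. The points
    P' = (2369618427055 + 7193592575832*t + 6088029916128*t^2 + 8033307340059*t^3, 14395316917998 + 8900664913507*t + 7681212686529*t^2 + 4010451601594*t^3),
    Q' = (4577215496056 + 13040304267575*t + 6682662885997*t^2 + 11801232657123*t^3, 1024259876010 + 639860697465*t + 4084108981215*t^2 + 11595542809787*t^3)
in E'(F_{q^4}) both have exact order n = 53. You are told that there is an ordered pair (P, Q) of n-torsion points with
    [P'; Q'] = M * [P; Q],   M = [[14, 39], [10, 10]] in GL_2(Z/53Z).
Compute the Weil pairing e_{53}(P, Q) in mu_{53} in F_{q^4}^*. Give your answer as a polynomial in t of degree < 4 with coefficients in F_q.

1192235589929 + 10460231080303*t + 4903483378332*t^2 + 199120428445*t^3

The 53-Weil pairing on E[53] over F_{14683111885829} is alternating-bilinear: e_{53}(P',Q') = e_{53}(P,Q)^det(M).
Hence e(P,Q) = e(P',Q')^{46} where 46 = 15^{-1} mod 53.
Edwards->Montgomery: u=(1+y)/(1-y), v=u/x -> 12857989666832v^2=u^3+3338674177896u^2+u; then x_W=2126516023379u+1440515410223: y^2=x^3+8743776612262*x+8378482461970.
Build f_{53,P'} and f_{53,Q'} via the 6-bit ladder of 53=110101_2; evaluate at shifted divisors; quotient in F_{14683111885829^4}.
Miller gives e_{53}(P',Q') = 10261890090543 + 4504286343150*t + 3183251450127*t^2 + 2812573636697*t^3 in F_{14683111885829^4}.
e_{53}(P,Q) = (10261890090543 + 4504286343150*t + 3183251450127*t^2 + 2812573636697*t^3)^{46} = 1192235589929 + 10460231080303*t + 4903483378332*t^2 + 199120428445*t^3.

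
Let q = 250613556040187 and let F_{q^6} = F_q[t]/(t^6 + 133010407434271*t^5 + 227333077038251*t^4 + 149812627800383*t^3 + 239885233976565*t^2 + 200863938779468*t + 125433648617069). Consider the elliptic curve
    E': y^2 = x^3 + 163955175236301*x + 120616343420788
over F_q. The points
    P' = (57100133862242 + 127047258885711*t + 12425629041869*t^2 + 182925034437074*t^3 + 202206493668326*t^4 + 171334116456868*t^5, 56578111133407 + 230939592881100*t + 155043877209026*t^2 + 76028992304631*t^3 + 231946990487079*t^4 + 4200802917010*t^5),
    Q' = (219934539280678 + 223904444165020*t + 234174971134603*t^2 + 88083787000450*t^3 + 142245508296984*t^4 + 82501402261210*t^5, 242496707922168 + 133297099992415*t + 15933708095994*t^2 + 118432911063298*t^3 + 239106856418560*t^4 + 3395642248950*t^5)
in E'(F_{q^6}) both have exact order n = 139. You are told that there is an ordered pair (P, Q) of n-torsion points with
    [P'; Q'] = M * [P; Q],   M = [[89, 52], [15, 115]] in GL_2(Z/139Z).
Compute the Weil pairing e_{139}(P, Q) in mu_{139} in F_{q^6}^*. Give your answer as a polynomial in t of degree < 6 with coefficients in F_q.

e_{139}(aP+bQ,cP+dQ) = e_{139}(P,Q)^(ad-bc); with (a,b,c,d)=(89,52,15,115) this gives the det-139 law.
Inverting 3 mod 139: 93. Thus e_{139}(P,Q) = e(P',Q')^{93}.
Miller loop for e_{139} over F_{250613556040187^6}: bits of 139 = 10001011; 7 double steps + 3 add steps, l/v at each.
f_P(D_Q)/f_Q(D_P) = 156187506622293 + 220090766921515*t + 206555838942037*t^2 + 56666087758682*t^3 + 74434113943662*t^4 + 202728225168954*t^5.
Finally e_{139}(P,Q) = 93359330874203 + 216355501029108*t + 185727983921916*t^2 + 236886258777495*t^3 + 64165133482438*t^4 + 41146446802852*t^5.

93359330874203 + 216355501029108*t + 185727983921916*t^2 + 236886258777495*t^3 + 64165133482438*t^4 + 41146446802852*t^5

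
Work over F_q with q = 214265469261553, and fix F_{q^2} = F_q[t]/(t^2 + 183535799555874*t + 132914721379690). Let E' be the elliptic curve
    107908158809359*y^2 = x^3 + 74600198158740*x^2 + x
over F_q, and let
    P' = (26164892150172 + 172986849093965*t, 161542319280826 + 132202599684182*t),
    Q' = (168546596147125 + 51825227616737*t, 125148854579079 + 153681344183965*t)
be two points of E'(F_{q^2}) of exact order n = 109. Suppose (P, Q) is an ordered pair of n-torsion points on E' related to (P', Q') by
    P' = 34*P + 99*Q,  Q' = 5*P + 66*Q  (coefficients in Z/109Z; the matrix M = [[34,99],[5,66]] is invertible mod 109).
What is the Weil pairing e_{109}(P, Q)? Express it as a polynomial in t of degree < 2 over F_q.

119501858171511 + 81640144364230*t

Alternating bilinearity on E[109] (values in mu_{109} in F_{214265469261553^2}) gives e(P',Q') = e(P,Q)^det(M).
det M = 34*66 - 99*5 = 1749 = 5 (mod 109); 5^{-1} = 22 (mod 109).
Set x_W=76213664162532*u+121660594326470, y_W=76213664162532*v; then E': y_W^2=x_W^3+82230715081045.
Double-and-add over 1101101: 7-1 doublings, 5-1 additions; each step l_{T,T}/v_{2T} or l_{T,P'}/v at Q'+S for random S.
So e_{109}(P',Q') = 187441664936836 + 5821534316395*t.
(187441664936836 + 5821534316395*t)^{22} mod (214265469261553,f) = 119501858171511 + 81640144364230*t.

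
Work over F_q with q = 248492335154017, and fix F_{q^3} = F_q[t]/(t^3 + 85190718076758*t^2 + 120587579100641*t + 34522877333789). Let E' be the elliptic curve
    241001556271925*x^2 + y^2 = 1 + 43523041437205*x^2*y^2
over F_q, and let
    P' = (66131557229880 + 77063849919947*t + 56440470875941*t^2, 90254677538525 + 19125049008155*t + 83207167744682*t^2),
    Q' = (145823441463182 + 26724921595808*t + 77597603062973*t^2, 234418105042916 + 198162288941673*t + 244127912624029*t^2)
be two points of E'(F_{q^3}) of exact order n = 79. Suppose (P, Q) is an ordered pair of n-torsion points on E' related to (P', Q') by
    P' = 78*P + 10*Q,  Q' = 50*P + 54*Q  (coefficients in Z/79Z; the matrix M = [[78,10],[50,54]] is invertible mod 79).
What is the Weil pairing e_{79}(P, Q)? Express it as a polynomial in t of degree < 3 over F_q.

Alternating bilinearity on E[79] (values in mu_{79} in F_{248492335154017^3}) gives e(P',Q') = e(P,Q)^det(M).
Hence e(P,Q) = e(P',Q')^{78} where 78 = 78^{-1} mod 79.
Edwards a_E,d_E -> Montgomery A=107214440739027,B=51835371587582 -> Weierstrass 0,223708889930632 via alpha=47420766284855,beta=49369628708680.
n = 79 = (1001111)_2 (7 bits, wt 5); accumulate f_{79,P'}(Q'+S)/f_{79,P'}(S) along the 6-step ladder.
The quotient is 167934040717894 + 84703144506694*t + 47955127539556*t^2.
(167934040717894 + 84703144506694*t + 47955127539556*t^2)^{78} mod (248492335154017,f) = 176211416019643 + 72975258235161*t + 246817142879263*t^2.

176211416019643 + 72975258235161*t + 246817142879263*t^2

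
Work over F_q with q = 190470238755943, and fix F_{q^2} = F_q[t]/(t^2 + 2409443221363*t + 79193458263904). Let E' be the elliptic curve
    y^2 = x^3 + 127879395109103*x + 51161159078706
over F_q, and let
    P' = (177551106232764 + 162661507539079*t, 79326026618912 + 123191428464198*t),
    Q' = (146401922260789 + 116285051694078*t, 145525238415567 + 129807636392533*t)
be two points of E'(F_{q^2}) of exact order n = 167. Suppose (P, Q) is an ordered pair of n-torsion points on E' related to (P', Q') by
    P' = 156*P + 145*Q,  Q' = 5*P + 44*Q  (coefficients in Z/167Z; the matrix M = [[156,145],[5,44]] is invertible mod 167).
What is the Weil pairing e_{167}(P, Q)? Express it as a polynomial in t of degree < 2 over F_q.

Under M = [[156,145],[5,44]] in GL_2(Z/167), e_{167}(P',Q') = e_{167}(P,Q)^(156*44-145*5 mod 167).
So e_{167}(P,Q) = e_{167}(P',Q')^{96}, since 127*96 = 1 mod 167.
8-bit Miller (10100111) on E'/F_{190470238755943} with a'=127879395109103, b'=51161159078706: accumulate tangent/chord ratios at Q'+S and P'+S'.
So e_{167}(P',Q') = 134747447274739 + 28072158694997*t.
(134747447274739 + 28072158694997*t)^{96} mod (190470238755943,f) = 140909487254706 + 154582849665179*t.

140909487254706 + 154582849665179*t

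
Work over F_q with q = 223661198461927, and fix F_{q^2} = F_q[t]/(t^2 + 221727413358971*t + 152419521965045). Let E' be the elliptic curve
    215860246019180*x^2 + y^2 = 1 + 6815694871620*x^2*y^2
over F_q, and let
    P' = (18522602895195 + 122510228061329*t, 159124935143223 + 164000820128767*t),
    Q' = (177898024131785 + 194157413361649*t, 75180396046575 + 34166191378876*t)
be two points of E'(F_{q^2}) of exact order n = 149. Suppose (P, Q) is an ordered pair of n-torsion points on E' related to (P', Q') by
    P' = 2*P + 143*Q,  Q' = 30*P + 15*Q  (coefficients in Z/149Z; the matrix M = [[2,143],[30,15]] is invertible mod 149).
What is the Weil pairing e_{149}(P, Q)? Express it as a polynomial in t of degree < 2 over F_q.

Since e_{149}(P,P)=e_{149}(Q,Q)=1 and e_{149}(Q,P)=e_{149}(P,Q)^{-1}, expanding e_{149}(2*P + 143*Q,30*P + 15*Q) leaves e(P,Q)^det(M).
det(M) mod 149 = 61; its inverse in (Z/149)^* is 22 (check: 61*22 mod 149 = 1).
Edwards a_E,d_E -> Montgomery A=114844516871446,B=15866305777953 -> Weierstrass 34674663128625,127958214362013 via alpha=186220122456418,beta=52261137786890.
8-bit Miller (10010101) on E'/F_{223661198461927} with a'=34674663128625, b'=127958214362013: accumulate tangent/chord ratios at Q'+S and P'+S'.
Miller gives e_{149}(P',Q') = 162912048076288 + 101652923023161*t in F_{223661198461927^2}.
Thus e_{149}(P,Q) = 56852382581608 + 77352190414316*t.

56852382581608 + 77352190414316*t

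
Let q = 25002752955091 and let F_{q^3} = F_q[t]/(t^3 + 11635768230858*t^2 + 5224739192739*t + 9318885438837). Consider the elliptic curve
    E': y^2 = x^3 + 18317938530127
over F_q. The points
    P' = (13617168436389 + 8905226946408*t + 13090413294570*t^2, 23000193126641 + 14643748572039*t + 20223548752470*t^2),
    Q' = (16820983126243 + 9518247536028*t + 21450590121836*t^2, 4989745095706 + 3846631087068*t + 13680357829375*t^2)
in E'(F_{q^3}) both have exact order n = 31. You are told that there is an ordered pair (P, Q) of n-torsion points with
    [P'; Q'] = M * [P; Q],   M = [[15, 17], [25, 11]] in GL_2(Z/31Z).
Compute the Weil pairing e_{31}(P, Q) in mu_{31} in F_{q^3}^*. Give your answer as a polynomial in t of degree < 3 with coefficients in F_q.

Under M = [[15,17],[25,11]] in GL_2(Z/31), e_{31}(P',Q') = e_{31}(P,Q)^(15*11-17*25 mod 31).
So e_{31}(P,Q) = e_{31}(P',Q')^{18}, since 19*18 = 1 mod 31.
n = 31 = (11111)_2 (5 bits, wt 5); accumulate f_{31,P'}(Q'+S)/f_{31,P'}(S) along the 4-step ladder.
So e_{31}(P',Q') = 3710028400239 + 21895326864861*t + 9034834367598*t^2.
(3710028400239 + 21895326864861*t + 9034834367598*t^2)^{18} mod (25002752955091,f) = 6039445811159 + 3859792555528*t + 23443891988802*t^2.

6039445811159 + 3859792555528*t + 23443891988802*t^2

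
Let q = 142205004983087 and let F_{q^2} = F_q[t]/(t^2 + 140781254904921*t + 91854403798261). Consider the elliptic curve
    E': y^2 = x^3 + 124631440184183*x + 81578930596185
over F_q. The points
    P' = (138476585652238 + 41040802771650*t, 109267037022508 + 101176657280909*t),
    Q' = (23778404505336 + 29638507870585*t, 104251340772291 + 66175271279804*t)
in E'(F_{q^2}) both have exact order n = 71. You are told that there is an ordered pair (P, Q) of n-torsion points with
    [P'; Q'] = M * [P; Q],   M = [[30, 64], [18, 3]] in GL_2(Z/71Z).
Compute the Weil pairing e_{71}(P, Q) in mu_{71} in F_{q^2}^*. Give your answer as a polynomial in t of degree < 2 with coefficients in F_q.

1107758582282 + 112490158345152*t

e_{71} is bilinear + alternating on E[71], so e_{71}(30*P + 64*Q, 18*P + 3*Q) = e_{71}(P,Q)^(30*3-64*18).
det M = 30*3 - 64*18 = -1062 = 3 (mod 71); 3^{-1} = 24 (mod 71).
Double-and-add over 1000111: 7-1 doublings, 4-1 additions; each step l_{T,T}/v_{2T} or l_{T,P'}/v at Q'+S for random S.
e_{71}(P',Q') = 107173151959230 + 95424992811606*t.
(107173151959230 + 95424992811606*t)^{24} mod (142205004983087,f) = 1107758582282 + 112490158345152*t.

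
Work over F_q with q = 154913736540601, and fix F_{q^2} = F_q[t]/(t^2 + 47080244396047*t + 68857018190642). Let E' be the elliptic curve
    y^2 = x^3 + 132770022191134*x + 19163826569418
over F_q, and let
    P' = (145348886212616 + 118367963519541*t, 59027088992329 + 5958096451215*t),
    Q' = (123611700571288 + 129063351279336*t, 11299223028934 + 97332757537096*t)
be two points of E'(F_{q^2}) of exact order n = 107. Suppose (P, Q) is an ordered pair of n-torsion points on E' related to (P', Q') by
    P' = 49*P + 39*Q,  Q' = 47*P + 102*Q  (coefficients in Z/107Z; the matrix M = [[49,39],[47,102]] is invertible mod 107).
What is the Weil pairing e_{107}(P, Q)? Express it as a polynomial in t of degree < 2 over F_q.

e_{107} is bilinear + alternating on E[107], so e_{107}(49*P + 39*Q, 47*P + 102*Q) = e_{107}(P,Q)^(49*102-39*47).
So e_{107}(P,Q) = e_{107}(P',Q')^{19}, since 62*19 = 1 mod 107.
n = 107 = (1101011)_2 (7 bits, wt 5); accumulate f_{107,P'}(Q'+S)/f_{107,P'}(S) along the 6-step ladder.
e_{107}(P',Q') = 134109012711241 + 150631813964761*t.
(134109012711241 + 150631813964761*t)^{19} mod (154913736540601,f) = 124863551240746 + 78109828006404*t.

124863551240746 + 78109828006404*t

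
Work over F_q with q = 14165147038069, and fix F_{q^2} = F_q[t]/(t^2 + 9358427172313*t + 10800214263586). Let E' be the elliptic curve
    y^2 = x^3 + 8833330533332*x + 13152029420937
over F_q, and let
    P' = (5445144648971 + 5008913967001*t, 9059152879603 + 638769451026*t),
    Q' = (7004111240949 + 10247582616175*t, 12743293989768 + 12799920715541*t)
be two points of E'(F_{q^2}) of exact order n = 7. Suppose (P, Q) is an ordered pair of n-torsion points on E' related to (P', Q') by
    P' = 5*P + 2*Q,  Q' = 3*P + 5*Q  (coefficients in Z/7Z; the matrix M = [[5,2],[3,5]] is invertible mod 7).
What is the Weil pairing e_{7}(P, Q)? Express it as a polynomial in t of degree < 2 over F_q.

Under M = [[5,2],[3,5]] in GL_2(Z/7), e_{7}(P',Q') = e_{7}(P,Q)^(5*5-2*3 mod 7).
Hence e(P,Q) = e(P',Q')^{3} where 3 = 5^{-1} mod 7.
Build f_{7,P'} and f_{7,Q'} via the 3-bit ladder of 7=111_2; evaluate at shifted divisors; quotient in F_{14165147038069^2}.
Result: e(P',Q') = 8555670686492 + 4891469355884*t.
e_{7}(P,Q) = (8555670686492 + 4891469355884*t)^{3} = 10370210376154 + 8575326165707*t.

10370210376154 + 8575326165707*t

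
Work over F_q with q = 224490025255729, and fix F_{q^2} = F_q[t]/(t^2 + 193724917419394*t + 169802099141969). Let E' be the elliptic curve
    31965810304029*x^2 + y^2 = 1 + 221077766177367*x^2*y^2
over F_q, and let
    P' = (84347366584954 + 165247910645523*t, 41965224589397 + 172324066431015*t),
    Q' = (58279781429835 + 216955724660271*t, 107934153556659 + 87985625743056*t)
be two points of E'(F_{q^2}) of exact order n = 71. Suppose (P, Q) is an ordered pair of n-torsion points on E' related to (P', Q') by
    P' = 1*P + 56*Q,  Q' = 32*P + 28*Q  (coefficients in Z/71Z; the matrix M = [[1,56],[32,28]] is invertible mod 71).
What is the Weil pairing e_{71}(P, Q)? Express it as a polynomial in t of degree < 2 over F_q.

33277967807235 + 78305899680196*t

Under M = [[1,56],[32,28]] in GL_2(Z/71), e_{71}(P',Q') = e_{71}(P,Q)^(1*28-56*32 mod 71).
det(M) mod 71 = 11; its inverse in (Z/71)^* is 13 (check: 11*13 mod 71 = 1).
Map (x,y)_Ed via u=(1+y)/(1-y), v=(1+y)/((1-y)x) to Montgomery A=57237363769823,B=26439241938443; then to (a',b')=(99880618625387,116678711297465).
Build f_{71,P'} and f_{71,Q'} via the 7-bit ladder of 71=1000111_2; evaluate at shifted divisors; quotient in F_{224490025255729^2}.
The quotient is 159455802693882 + 13741511402445*t.
Hence e(P,Q) = 33277967807235 + 78305899680196*t in F_{224490025255729^2}^*.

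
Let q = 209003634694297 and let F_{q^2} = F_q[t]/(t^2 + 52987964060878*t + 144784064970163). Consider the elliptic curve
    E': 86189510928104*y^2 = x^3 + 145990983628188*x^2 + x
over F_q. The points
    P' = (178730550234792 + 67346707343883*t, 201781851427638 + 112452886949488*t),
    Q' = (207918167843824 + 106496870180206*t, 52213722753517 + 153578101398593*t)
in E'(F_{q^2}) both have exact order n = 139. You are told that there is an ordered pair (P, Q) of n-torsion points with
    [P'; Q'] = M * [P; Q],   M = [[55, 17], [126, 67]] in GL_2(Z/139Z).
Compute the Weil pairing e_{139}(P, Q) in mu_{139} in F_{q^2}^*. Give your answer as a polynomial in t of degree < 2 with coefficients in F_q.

95819032934980 + 58192618004364*t

Under M = [[55,17],[126,67]] in GL_2(Z/139), e_{139}(P',Q') = e_{139}(P,Q)^(55*67-17*126 mod 139).
55*67 - 17*126 = 1543; reduced mod 139: det = 14, inverse 10.
Montgomery->Weierstrass: x_W = 44003323167747*x+195047534520345, y_W=44003323167747*y on F_{209003634694297}; lands on y^2=x^3+71136258920264*x+183035765914309.
Miller loop for e_{139} over F_{209003634694297^2}: bits of 139 = 10001011; 7 double steps + 3 add steps, l/v at each.
e_{139}(P',Q') = 32442161243260 + 119712626509709*t.
Thus e_{139}(P,Q) = 95819032934980 + 58192618004364*t.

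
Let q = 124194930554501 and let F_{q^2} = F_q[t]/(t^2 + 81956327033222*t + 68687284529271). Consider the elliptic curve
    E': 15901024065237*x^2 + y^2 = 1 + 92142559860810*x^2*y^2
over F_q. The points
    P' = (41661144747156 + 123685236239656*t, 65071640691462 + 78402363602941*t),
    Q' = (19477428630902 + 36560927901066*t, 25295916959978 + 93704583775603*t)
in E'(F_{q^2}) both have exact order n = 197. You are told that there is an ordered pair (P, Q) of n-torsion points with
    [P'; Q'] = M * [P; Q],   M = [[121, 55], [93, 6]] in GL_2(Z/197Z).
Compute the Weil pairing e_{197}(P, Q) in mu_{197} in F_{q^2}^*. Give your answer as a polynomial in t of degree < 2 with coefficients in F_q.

60851730303493 + 1754473736754*t

Since e_{197}(P,P)=e_{197}(Q,Q)=1 and e_{197}(Q,P)=e_{197}(P,Q)^{-1}, expanding e_{197}(121*P + 55*Q,93*P + 6*Q) leaves e(P,Q)^det(M).
det(M) mod 197 = 142; its inverse in (Z/197)^* is 154 (check: 142*154 mod 197 = 1).
Map (x,y)_Ed via u=(1+y)/(1-y), v=(1+y)/((1-y)x) to Montgomery A=108396038641572,B=77774430248748; then to (a',b')=(69327401172757,47039026130485).
8-bit Miller (11000101) on E'/F_{124194930554501} with a'=69327401172757, b'=47039026130485: accumulate tangent/chord ratios at Q'+S and P'+S'.
So e_{197}(P',Q') = 23672635494477 + 52501943423671*t.
Hence e(P,Q) = 60851730303493 + 1754473736754*t in F_{124194930554501^2}^*.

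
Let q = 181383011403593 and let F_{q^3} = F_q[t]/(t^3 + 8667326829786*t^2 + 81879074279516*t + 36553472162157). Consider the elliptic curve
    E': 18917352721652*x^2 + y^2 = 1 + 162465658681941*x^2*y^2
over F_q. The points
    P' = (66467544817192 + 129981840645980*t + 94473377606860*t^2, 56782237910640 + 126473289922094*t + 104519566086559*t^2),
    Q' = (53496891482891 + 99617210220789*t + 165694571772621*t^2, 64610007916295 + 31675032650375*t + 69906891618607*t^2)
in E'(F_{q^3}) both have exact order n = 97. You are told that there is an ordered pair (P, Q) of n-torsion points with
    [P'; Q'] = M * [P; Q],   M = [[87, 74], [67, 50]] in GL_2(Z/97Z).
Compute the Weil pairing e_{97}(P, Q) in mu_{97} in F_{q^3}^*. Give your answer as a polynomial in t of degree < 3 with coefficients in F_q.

e_{97}(aP+bQ,cP+dQ) = e_{97}(P,Q)^(ad-bc); with (a,b,c,d)=(87,74,67,50) this gives the det-97 law.
det M = 87*50 - 74*67 = -608 = 71 (mod 97); 71^{-1} = 41 (mod 97).
Map (x,y)_Ed via u=(1+y)/(1-y), v=(1+y)/((1-y)x) to Montgomery A=0,B=9508621947077; then to (a',b')=(25940486799732,0).
7-bit Miller (1100001) on E'/F_{181383011403593} with a'=25940486799732, b'=0: accumulate tangent/chord ratios at Q'+S and P'+S'.
f_P(D_Q)/f_Q(D_P) = 20845827463929 + 63430818843404*t + 161180310554875*t^2.
(20845827463929 + 63430818843404*t + 161180310554875*t^2)^{41} mod (181383011403593,f) = 9438284907286 + 149245818243747*t + 69859459911360*t^2.

9438284907286 + 149245818243747*t + 69859459911360*t^2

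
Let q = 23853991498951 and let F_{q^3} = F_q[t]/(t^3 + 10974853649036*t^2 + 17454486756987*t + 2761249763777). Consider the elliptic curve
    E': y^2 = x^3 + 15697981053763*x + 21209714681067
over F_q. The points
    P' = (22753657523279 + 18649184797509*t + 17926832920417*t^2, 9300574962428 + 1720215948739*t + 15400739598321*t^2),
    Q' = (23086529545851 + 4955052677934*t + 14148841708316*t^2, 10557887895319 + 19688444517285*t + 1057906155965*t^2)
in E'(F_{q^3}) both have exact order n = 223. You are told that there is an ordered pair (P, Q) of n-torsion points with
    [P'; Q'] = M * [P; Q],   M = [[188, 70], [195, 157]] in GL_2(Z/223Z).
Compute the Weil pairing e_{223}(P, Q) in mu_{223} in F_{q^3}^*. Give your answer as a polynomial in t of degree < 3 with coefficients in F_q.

The 223-Weil pairing on E[223] over F_{23853991498951} is alternating-bilinear: e_{223}(P',Q') = e_{223}(P,Q)^det(M).
det(M) mod 223 = 33; its inverse in (Z/223)^* is 196 (check: 33*196 mod 223 = 1).
Build f_{223,P'} and f_{223,Q'} via the 8-bit ladder of 223=11011111_2; evaluate at shifted divisors; quotient in F_{23853991498951^3}.
e_{223}(P',Q') = 13988095848336 + 10527505593526*t + 153457356239*t^2.
Hence e(P,Q) = 11948432945537 + 6883659316911*t + 7138461379943*t^2 in F_{23853991498951^3}^*.

11948432945537 + 6883659316911*t + 7138461379943*t^2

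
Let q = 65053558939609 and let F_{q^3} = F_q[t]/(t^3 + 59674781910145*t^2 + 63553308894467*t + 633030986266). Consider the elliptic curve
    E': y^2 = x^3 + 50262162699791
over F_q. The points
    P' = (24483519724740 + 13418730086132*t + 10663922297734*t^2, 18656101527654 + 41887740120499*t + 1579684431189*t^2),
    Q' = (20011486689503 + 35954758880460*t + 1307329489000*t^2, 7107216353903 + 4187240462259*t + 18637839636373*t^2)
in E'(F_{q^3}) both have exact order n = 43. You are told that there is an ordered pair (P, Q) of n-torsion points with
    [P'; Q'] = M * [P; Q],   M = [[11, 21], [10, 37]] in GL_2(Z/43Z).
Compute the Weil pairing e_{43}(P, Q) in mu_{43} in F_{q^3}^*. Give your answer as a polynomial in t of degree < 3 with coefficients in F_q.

24746064305407 + 37568068894891*t + 60569101223660*t^2

Alternating bilinearity on E[43] (values in mu_{43} in F_{65053558939609^3}) gives e(P',Q') = e(P,Q)^det(M).
So e_{43}(P,Q) = e_{43}(P',Q')^{31}, since 25*31 = 1 mod 43.
n = 43 = (101011)_2 (6 bits, wt 4); accumulate f_{43,P'}(Q'+S)/f_{43,P'}(S) along the 5-step ladder.
The quotient is 12389438560770 + 28893680418281*t + 991709587743*t^2.
(12389438560770 + 28893680418281*t + 991709587743*t^2)^{31} mod (65053558939609,f) = 24746064305407 + 37568068894891*t + 60569101223660*t^2.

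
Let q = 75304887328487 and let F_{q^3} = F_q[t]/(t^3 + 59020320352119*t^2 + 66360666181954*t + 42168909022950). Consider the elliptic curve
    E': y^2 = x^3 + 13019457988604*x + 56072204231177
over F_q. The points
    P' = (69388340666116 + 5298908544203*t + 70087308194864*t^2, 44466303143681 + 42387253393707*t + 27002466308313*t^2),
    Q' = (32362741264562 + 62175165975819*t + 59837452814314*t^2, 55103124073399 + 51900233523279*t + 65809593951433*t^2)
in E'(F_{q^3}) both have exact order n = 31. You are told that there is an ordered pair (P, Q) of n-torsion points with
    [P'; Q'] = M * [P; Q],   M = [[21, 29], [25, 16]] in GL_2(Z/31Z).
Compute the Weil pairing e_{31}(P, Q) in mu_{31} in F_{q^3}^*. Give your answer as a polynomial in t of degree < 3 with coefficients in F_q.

The 31-Weil pairing on E[31] over F_{75304887328487} is alternating-bilinear: e_{31}(P',Q') = e_{31}(P,Q)^det(M).
det M = 21*16 - 29*25 = -389 = 14 (mod 31); 14^{-1} = 20 (mod 31).
n = 31 = (11111)_2 (5 bits, wt 5); accumulate f_{31,P'}(Q'+S)/f_{31,P'}(S) along the 4-step ladder.
So e_{31}(P',Q') = 55118693225964 + 14068475215739*t + 56685336795017*t^2.
Raise to 20: e(P,Q) = 30958531955027 + 62147581056017*t + 64243525866398*t^2 in mu_{31}.

30958531955027 + 62147581056017*t + 64243525866398*t^2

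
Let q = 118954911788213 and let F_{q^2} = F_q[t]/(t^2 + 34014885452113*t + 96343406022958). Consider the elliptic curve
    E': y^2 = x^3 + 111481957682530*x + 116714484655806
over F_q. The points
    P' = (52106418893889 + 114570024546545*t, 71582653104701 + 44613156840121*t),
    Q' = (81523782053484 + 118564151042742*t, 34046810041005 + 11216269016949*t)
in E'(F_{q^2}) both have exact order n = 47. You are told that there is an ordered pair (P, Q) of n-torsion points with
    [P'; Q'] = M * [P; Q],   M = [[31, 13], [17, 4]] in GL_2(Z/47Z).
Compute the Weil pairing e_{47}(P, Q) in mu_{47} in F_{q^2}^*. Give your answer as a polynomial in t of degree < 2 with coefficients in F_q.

53453325464439 + 89520248876984*t

Under M = [[31,13],[17,4]] in GL_2(Z/47), e_{47}(P',Q') = e_{47}(P,Q)^(31*4-13*17 mod 47).
So e_{47}(P,Q) = e_{47}(P',Q')^{31}, since 44*31 = 1 mod 47.
Double-and-add over 101111: 6-1 doublings, 5-1 additions; each step l_{T,T}/v_{2T} or l_{T,P'}/v at Q'+S for random S.
So e_{47}(P',Q') = 107097036436045 + 104955394768636*t.
Thus e_{47}(P,Q) = 53453325464439 + 89520248876984*t.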